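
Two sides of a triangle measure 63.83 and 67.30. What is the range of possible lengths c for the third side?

By the triangle inequality, c must be less than 63.83 + 67.30 = 131.13 and greater than |63.83 − 67.30| = 3.47.

3.47 < c < 131.13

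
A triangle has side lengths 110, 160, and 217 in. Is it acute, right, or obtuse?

Compare the square of the longest side to the sum of squares of the other two: 110² + 160² = 37700 < 47089 = 217².

obtuse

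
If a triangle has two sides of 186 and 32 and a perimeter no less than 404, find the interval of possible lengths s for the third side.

Triangle inequality alone gives 154 < s < 218.
The perimeter condition gives s ≥ 404 − 186 − 32 = 186.
Intersecting the two: 186 ≤ s < 218.

186 ≤ s < 218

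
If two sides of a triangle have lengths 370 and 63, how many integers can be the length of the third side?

125

The third side lies in the open interval (307, 433).
Integers from 308 to 432 inclusive: 432 − 308 + 1 = 125.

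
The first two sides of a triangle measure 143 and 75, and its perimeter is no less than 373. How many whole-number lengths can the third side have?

63

Triangle inequality: 68 < x < 218. Perimeter ≥ 373 gives x ≥ 373 − 143 − 75 = 155.
So 155 ≤ x < 218; integers 155 through 217: 63 values.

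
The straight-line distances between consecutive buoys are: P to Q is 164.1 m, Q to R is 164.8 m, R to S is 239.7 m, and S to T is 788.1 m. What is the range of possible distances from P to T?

The maximum is all hops collinear in one direction: 164.1 + 164.8 + 239.7 + 788.1 = 1356.7.
The longest hop is 788.1; the others sum to 568.6. Folding the others back against it leaves at least 788.1 − 568.6 = 219.5.

219.5 ≤ PT ≤ 1356.7 m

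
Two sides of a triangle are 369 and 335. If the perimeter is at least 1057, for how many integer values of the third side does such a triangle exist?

351

Triangle inequality: 34 < x < 704. Perimeter ≥ 1057 gives x ≥ 1057 − 369 − 335 = 353.
So 353 ≤ x < 704; integers 353 through 703: 351 values.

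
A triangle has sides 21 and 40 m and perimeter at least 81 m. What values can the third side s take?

20 ≤ s < 61

Triangle inequality alone gives 19 < s < 61.
The perimeter condition gives s ≥ 81 − 21 − 40 = 20.
Intersecting the two: 20 ≤ s < 61.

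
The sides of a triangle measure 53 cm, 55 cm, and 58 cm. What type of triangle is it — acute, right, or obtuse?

acute

Compare the square of the longest side to the sum of squares of the other two: 53² + 55² = 5834 > 3364 = 58².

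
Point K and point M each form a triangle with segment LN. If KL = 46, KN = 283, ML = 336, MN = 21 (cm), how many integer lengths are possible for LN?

13

From triangle KLN: 237 < LN < 329.
From triangle MLN: 315 < LN < 357.
Intersection: 315 < LN < 329, so integers 316 through 328: 13 values.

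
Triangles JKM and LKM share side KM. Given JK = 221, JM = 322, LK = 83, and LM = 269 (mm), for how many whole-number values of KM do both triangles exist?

165

From triangle JKM: 101 < KM < 543.
From triangle LKM: 186 < KM < 352.
Intersection: 186 < KM < 352, so integers 187 through 351: 165 values.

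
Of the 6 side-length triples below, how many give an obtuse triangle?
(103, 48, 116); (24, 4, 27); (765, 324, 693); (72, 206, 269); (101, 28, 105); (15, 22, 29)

(103,48,116): 48²+103² = 12913 < 13456 = 116² → obtuse
(24,4,27): 4²+24² = 592 < 729 = 27² → obtuse
(765,324,693): 324²+693² = 585225 = 765² → right
(72,206,269): 72²+206² = 47620 < 72361 = 269² → obtuse
(101,28,105): 28²+101² = 10985 < 11025 = 105² → obtuse
(15,22,29): 15²+22² = 709 < 841 = 29² → obtuse
5 of the 6 are obtuse.

5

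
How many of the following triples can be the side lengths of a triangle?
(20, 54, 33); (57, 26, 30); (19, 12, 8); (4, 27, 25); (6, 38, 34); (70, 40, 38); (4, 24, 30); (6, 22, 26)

(20,33,54): 20+33 ≤ 54 → not valid
(26,30,57): 26+30 ≤ 57 → not valid
(8,12,19): 8+12 > 19 → valid
(4,25,27): 4+25 > 27 → valid
(6,34,38): 6+34 > 38 → valid
(38,40,70): 38+40 > 70 → valid
(4,24,30): 4+24 ≤ 30 → not valid
(6,22,26): 6+22 > 26 → valid
5 of the 8 triples form a triangle.

5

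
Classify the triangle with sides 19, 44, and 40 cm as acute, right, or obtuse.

acute

Compare the square of the longest side to the sum of squares of the other two: 19² + 40² = 1961 > 1936 = 44².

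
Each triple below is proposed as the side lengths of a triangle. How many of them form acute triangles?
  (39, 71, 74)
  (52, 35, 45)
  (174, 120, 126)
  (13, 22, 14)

(39,71,74): 39²+71² = 6562 > 5476 = 74² → acute
(52,35,45): 35²+45² = 3250 > 2704 = 52² → acute
(174,120,126): 120²+126² = 30276 = 174² → right
(13,22,14): 13²+14² = 365 < 484 = 22² → obtuse
2 of the 4 are acute.

2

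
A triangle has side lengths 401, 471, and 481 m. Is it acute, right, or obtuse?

Compare the square of the longest side to the sum of squares of the other two: 401² + 471² = 382642 > 231361 = 481².

acute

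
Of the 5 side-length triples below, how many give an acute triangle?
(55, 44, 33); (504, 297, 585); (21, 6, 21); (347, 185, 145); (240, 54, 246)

(55,44,33): 33²+44² = 3025 = 55² → right
(504,297,585): 297²+504² = 342225 = 585² → right
(21,6,21): 6²+21² = 477 > 441 = 21² → acute
(347,185,145): 145+185 ≤ 347, not a triangle
(240,54,246): 54²+240² = 60516 = 246² → right
1 of the 5 is acute.

1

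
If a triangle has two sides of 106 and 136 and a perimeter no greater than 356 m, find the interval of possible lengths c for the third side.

30 < c ≤ 114 m

Triangle inequality alone gives 30 < c < 242.
The perimeter condition gives c ≤ 356 − 106 − 136 = 114.
Intersecting the two: 30 < c ≤ 114.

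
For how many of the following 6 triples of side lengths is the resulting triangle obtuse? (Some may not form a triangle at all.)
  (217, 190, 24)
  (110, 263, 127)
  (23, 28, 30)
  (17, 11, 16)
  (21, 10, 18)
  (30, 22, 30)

1

(217,190,24): 24+190 ≤ 217, not a triangle
(110,263,127): 110+127 ≤ 263, not a triangle
(23,28,30): 23²+28² = 1313 > 900 = 30² → acute
(17,11,16): 11²+16² = 377 > 289 = 17² → acute
(21,10,18): 10²+18² = 424 < 441 = 21² → obtuse
(30,22,30): 22²+30² = 1384 > 900 = 30² → acute
1 of the 6 is obtuse.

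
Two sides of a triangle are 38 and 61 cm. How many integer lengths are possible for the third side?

75

The third side lies in the open interval (23, 99).
Integers from 24 to 98 inclusive: 98 − 24 + 1 = 75.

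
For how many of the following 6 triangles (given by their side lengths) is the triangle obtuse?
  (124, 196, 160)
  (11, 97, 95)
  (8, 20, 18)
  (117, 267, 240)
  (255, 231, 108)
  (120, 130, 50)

(124,196,160): 124²+160² = 40976 > 38416 = 196² → acute
(11,97,95): 11²+95² = 9146 < 9409 = 97² → obtuse
(8,20,18): 8²+18² = 388 < 400 = 20² → obtuse
(117,267,240): 117²+240² = 71289 = 267² → right
(255,231,108): 108²+231² = 65025 = 255² → right
(120,130,50): 50²+120² = 16900 = 130² → right
2 of the 6 are obtuse.

2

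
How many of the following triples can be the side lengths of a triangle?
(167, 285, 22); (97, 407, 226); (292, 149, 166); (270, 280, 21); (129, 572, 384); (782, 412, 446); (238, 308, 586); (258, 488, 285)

4

(22,167,285): 22+167 ≤ 285 → not valid
(97,226,407): 97+226 ≤ 407 → not valid
(149,166,292): 149+166 > 292 → valid
(21,270,280): 21+270 > 280 → valid
(129,384,572): 129+384 ≤ 572 → not valid
(412,446,782): 412+446 > 782 → valid
(238,308,586): 238+308 ≤ 586 → not valid
(258,285,488): 258+285 > 488 → valid
4 of the 8 triples form a triangle.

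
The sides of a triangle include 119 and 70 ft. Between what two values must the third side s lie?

By the triangle inequality, s must be less than 119 + 70 = 189 and greater than |119 − 70| = 49.

49 < s < 189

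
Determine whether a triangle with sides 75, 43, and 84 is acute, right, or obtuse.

Compare the square of the longest side to the sum of squares of the other two: 43² + 75² = 7474 > 7056 = 84².

acute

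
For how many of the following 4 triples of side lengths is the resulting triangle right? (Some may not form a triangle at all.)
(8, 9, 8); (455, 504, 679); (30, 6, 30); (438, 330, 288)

2

(8,9,8): 8²+8² = 128 > 81 = 9² → acute
(455,504,679): 455²+504² = 461041 = 679² → right
(30,6,30): 6²+30² = 936 > 900 = 30² → acute
(438,330,288): 288²+330² = 191844 = 438² → right
2 of the 4 are right.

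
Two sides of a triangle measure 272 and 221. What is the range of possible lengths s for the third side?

51 < s < 493

By the triangle inequality, s must be less than 272 + 221 = 493 and greater than |272 − 221| = 51.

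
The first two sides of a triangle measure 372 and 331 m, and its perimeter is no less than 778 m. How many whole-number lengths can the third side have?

628

Triangle inequality: 41 < x < 703. Perimeter ≥ 778 gives x ≥ 778 − 372 − 331 = 75.
So 75 ≤ x < 703; integers 75 through 702: 628 values.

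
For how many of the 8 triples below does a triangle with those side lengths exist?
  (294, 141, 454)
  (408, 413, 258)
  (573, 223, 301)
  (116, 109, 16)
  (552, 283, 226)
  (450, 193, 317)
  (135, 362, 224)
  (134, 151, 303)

3

(141,294,454): 141+294 ≤ 454 → not valid
(258,408,413): 258+408 > 413 → valid
(223,301,573): 223+301 ≤ 573 → not valid
(16,109,116): 16+109 > 116 → valid
(226,283,552): 226+283 ≤ 552 → not valid
(193,317,450): 193+317 > 450 → valid
(135,224,362): 135+224 ≤ 362 → not valid
(134,151,303): 134+151 ≤ 303 → not valid
3 of the 8 triples form a triangle.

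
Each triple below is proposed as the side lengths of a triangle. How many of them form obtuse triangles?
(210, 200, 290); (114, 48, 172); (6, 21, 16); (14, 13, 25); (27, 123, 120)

(210,200,290): 200²+210² = 84100 = 290² → right
(114,48,172): 48+114 ≤ 172, not a triangle
(6,21,16): 6²+16² = 292 < 441 = 21² → obtuse
(14,13,25): 13²+14² = 365 < 625 = 25² → obtuse
(27,123,120): 27²+120² = 15129 = 123² → right
2 of the 5 are obtuse.

2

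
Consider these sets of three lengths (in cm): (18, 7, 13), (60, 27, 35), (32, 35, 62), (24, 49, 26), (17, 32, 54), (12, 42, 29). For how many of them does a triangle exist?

4

(7,13,18): 7+13 > 18 → valid
(27,35,60): 27+35 > 60 → valid
(32,35,62): 32+35 > 62 → valid
(24,26,49): 24+26 > 49 → valid
(17,32,54): 17+32 ≤ 54 → not valid
(12,29,42): 12+29 ≤ 42 → not valid
4 of the 6 triples form a triangle.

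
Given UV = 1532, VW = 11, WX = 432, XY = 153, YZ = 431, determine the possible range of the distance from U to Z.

The maximum is all hops collinear in one direction: 1532 + 11 + 432 + 153 + 431 = 2559.
The longest hop is 1532; the others sum to 1027. Folding the others back against it leaves at least 1532 − 1027 = 505.

505 ≤ UZ ≤ 2559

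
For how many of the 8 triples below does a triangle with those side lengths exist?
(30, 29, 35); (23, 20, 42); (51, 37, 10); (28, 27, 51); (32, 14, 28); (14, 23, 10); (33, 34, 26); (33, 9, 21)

(29,30,35): 29+30 > 35 → valid
(20,23,42): 20+23 > 42 → valid
(10,37,51): 10+37 ≤ 51 → not valid
(27,28,51): 27+28 > 51 → valid
(14,28,32): 14+28 > 32 → valid
(10,14,23): 10+14 > 23 → valid
(26,33,34): 26+33 > 34 → valid
(9,21,33): 9+21 ≤ 33 → not valid
6 of the 8 triples form a triangle.

6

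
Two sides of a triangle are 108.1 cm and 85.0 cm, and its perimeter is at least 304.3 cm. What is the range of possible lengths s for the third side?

Triangle inequality alone gives 23.1 < s < 193.1.
The perimeter condition gives s ≥ 304.3 − 108.1 − 85.0 = 111.2.
Intersecting the two: 111.2 ≤ s < 193.1.

111.2 ≤ s < 193.1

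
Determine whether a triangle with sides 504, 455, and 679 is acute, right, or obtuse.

right

Compare the square of the longest side to the sum of squares of the other two: 455² + 504² = 461041 = 679².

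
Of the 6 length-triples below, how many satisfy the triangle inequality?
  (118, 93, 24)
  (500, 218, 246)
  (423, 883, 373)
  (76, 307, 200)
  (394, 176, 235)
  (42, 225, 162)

1

(24,93,118): 24+93 ≤ 118 → not valid
(218,246,500): 218+246 ≤ 500 → not valid
(373,423,883): 373+423 ≤ 883 → not valid
(76,200,307): 76+200 ≤ 307 → not valid
(176,235,394): 176+235 > 394 → valid
(42,162,225): 42+162 ≤ 225 → not valid
1 of the 6 triples forms a triangle.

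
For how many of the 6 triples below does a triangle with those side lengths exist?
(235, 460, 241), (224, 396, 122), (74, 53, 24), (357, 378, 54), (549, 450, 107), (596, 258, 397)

5

(235,241,460): 235+241 > 460 → valid
(122,224,396): 122+224 ≤ 396 → not valid
(24,53,74): 24+53 > 74 → valid
(54,357,378): 54+357 > 378 → valid
(107,450,549): 107+450 > 549 → valid
(258,397,596): 258+397 > 596 → valid
5 of the 6 triples form a triangle.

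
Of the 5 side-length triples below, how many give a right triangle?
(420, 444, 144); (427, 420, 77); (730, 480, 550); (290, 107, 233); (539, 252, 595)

(420,444,144): 144²+420² = 197136 = 444² → right
(427,420,77): 77²+420² = 182329 = 427² → right
(730,480,550): 480²+550² = 532900 = 730² → right
(290,107,233): 107²+233² = 65738 < 84100 = 290² → obtuse
(539,252,595): 252²+539² = 354025 = 595² → right
4 of the 5 are right.

4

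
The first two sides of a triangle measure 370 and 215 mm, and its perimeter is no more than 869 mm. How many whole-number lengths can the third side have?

Triangle inequality: 155 < x < 585. Perimeter ≤ 869 gives x ≤ 869 − 370 − 215 = 284.
So 155 < x ≤ 284; integers 156 through 284: 129 values.

129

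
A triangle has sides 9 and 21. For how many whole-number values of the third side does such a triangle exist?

The third side lies in the open interval (12, 30).
Integers from 13 to 29 inclusive: 29 − 13 + 1 = 17.

17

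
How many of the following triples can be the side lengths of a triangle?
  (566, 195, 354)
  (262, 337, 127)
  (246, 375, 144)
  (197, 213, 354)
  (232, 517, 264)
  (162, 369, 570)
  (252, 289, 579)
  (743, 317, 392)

3

(195,354,566): 195+354 ≤ 566 → not valid
(127,262,337): 127+262 > 337 → valid
(144,246,375): 144+246 > 375 → valid
(197,213,354): 197+213 > 354 → valid
(232,264,517): 232+264 ≤ 517 → not valid
(162,369,570): 162+369 ≤ 570 → not valid
(252,289,579): 252+289 ≤ 579 → not valid
(317,392,743): 317+392 ≤ 743 → not valid
3 of the 8 triples form a triangle.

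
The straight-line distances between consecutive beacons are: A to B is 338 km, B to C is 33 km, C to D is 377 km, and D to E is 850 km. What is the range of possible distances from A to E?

The maximum is all hops collinear in one direction: 338 + 33 + 377 + 850 = 1598.
The longest hop is 850; the others sum to 748. Folding the others back against it leaves at least 850 − 748 = 102.

102 ≤ AE ≤ 1598 km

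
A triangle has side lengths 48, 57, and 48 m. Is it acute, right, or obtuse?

Compare the square of the longest side to the sum of squares of the other two: 48² + 48² = 4608 > 3249 = 57².

acute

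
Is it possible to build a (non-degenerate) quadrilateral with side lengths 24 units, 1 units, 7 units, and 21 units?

Yes

A quadrilateral exists iff every side is shorter than the sum of the others — equivalently, the longest side is less than the sum of the rest.
Longest side 24 < 29 (sum of the remaining 3), so yes.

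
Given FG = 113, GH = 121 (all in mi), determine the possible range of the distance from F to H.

8 ≤ FH ≤ 234 mi

By the triangle inequality, |113 − 121| ≤ FH ≤ 113 + 121.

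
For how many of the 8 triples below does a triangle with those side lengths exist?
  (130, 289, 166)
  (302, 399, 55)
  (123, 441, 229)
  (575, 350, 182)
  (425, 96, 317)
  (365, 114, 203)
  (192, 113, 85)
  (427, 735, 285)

2

(130,166,289): 130+166 > 289 → valid
(55,302,399): 55+302 ≤ 399 → not valid
(123,229,441): 123+229 ≤ 441 → not valid
(182,350,575): 182+350 ≤ 575 → not valid
(96,317,425): 96+317 ≤ 425 → not valid
(114,203,365): 114+203 ≤ 365 → not valid
(85,113,192): 85+113 > 192 → valid
(285,427,735): 285+427 ≤ 735 → not valid
2 of the 8 triples form a triangle.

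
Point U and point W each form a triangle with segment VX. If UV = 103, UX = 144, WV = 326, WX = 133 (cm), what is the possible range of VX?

193 < VX < 247

From triangle UVX: |103 − 144| < VX < 103 + 144, i.e. 41 < VX < 247.
From triangle WVX: 193 < VX < 459.
Both must hold, so VX lies in the intersection.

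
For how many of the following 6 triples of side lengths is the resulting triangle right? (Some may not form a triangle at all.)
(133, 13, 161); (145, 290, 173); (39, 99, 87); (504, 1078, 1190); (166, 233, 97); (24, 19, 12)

(133,13,161): 13+133 ≤ 161, not a triangle
(145,290,173): 145²+173² = 50954 < 84100 = 290² → obtuse
(39,99,87): 39²+87² = 9090 < 9801 = 99² → obtuse
(504,1078,1190): 504²+1078² = 1416100 = 1190² → right
(166,233,97): 97²+166² = 36965 < 54289 = 233² → obtuse
(24,19,12): 12²+19² = 505 < 576 = 24² → obtuse
1 of the 6 is right.

1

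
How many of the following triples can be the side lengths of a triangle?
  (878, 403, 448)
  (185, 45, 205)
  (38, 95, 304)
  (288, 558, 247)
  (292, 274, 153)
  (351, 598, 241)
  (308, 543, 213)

(403,448,878): 403+448 ≤ 878 → not valid
(45,185,205): 45+185 > 205 → valid
(38,95,304): 38+95 ≤ 304 → not valid
(247,288,558): 247+288 ≤ 558 → not valid
(153,274,292): 153+274 > 292 → valid
(241,351,598): 241+351 ≤ 598 → not valid
(213,308,543): 213+308 ≤ 543 → not valid
2 of the 7 triples form a triangle.

2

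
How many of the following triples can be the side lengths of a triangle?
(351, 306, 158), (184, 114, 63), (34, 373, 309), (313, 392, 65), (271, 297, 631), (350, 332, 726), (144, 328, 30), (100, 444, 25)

1

(158,306,351): 158+306 > 351 → valid
(63,114,184): 63+114 ≤ 184 → not valid
(34,309,373): 34+309 ≤ 373 → not valid
(65,313,392): 65+313 ≤ 392 → not valid
(271,297,631): 271+297 ≤ 631 → not valid
(332,350,726): 332+350 ≤ 726 → not valid
(30,144,328): 30+144 ≤ 328 → not valid
(25,100,444): 25+100 ≤ 444 → not valid
1 of the 8 triples forms a triangle.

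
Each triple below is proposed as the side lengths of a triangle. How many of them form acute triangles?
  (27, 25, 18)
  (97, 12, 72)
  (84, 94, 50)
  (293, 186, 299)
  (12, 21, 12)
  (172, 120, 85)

(27,25,18): 18²+25² = 949 > 729 = 27² → acute
(97,12,72): 12+72 ≤ 97, not a triangle
(84,94,50): 50²+84² = 9556 > 8836 = 94² → acute
(293,186,299): 186²+293² = 120445 > 89401 = 299² → acute
(12,21,12): 12²+12² = 288 < 441 = 21² → obtuse
(172,120,85): 85²+120² = 21625 < 29584 = 172² → obtuse
3 of the 6 are acute.

3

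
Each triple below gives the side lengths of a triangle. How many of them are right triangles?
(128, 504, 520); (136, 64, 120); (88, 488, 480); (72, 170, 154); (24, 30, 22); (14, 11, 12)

(128,504,520): 128²+504² = 270400 = 520² → right
(136,64,120): 64²+120² = 18496 = 136² → right
(88,488,480): 88²+480² = 238144 = 488² → right
(72,170,154): 72²+154² = 28900 = 170² → right
(24,30,22): 22²+24² = 1060 > 900 = 30² → acute
(14,11,12): 11²+12² = 265 > 196 = 14² → acute
4 of the 6 are right.

4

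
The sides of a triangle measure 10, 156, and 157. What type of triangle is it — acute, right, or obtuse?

Compare the square of the longest side to the sum of squares of the other two: 10² + 156² = 24436 < 24649 = 157².

obtuse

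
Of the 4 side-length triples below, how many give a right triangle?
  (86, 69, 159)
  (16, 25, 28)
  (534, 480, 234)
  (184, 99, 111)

(86,69,159): 69+86 ≤ 159, not a triangle
(16,25,28): 16²+25² = 881 > 784 = 28² → acute
(534,480,234): 234²+480² = 285156 = 534² → right
(184,99,111): 99²+111² = 22122 < 33856 = 184² → obtuse
1 of the 4 is right.

1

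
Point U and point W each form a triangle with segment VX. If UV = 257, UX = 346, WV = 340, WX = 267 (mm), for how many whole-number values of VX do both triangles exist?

513

From triangle UVX: 89 < VX < 603.
From triangle WVX: 73 < VX < 607.
Intersection: 89 < VX < 603, so integers 90 through 602: 513 values.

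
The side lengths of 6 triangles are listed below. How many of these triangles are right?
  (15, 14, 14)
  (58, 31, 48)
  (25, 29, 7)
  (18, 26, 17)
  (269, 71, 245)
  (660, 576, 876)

(15,14,14): 14²+14² = 392 > 225 = 15² → acute
(58,31,48): 31²+48² = 3265 < 3364 = 58² → obtuse
(25,29,7): 7²+25² = 674 < 841 = 29² → obtuse
(18,26,17): 17²+18² = 613 < 676 = 26² → obtuse
(269,71,245): 71²+245² = 65066 < 72361 = 269² → obtuse
(660,576,876): 576²+660² = 767376 = 876² → right
1 of the 6 is right.

1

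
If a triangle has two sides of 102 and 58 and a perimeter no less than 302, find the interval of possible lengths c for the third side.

142 ≤ c < 160

Triangle inequality alone gives 44 < c < 160.
The perimeter condition gives c ≥ 302 − 102 − 58 = 142.
Intersecting the two: 142 ≤ c < 160.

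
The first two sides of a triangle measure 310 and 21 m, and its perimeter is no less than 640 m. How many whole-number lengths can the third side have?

22

Triangle inequality: 289 < x < 331. Perimeter ≥ 640 gives x ≥ 640 − 310 − 21 = 309.
So 309 ≤ x < 331; integers 309 through 330: 22 values.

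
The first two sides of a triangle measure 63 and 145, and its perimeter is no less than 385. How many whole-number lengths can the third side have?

Triangle inequality: 82 < x < 208. Perimeter ≥ 385 gives x ≥ 385 − 63 − 145 = 177.
So 177 ≤ x < 208; integers 177 through 207: 31 values.

31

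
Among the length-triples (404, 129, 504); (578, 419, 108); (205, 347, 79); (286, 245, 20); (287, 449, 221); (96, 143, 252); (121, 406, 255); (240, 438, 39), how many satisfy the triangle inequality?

(129,404,504): 129+404 > 504 → valid
(108,419,578): 108+419 ≤ 578 → not valid
(79,205,347): 79+205 ≤ 347 → not valid
(20,245,286): 20+245 ≤ 286 → not valid
(221,287,449): 221+287 > 449 → valid
(96,143,252): 96+143 ≤ 252 → not valid
(121,255,406): 121+255 ≤ 406 → not valid
(39,240,438): 39+240 ≤ 438 → not valid
2 of the 8 triples form a triangle.

2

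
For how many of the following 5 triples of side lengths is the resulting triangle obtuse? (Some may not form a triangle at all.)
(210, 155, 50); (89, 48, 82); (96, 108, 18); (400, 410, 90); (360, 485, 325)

1

(210,155,50): 50+155 ≤ 210, not a triangle
(89,48,82): 48²+82² = 9028 > 7921 = 89² → acute
(96,108,18): 18²+96² = 9540 < 11664 = 108² → obtuse
(400,410,90): 90²+400² = 168100 = 410² → right
(360,485,325): 325²+360² = 235225 = 485² → right
1 of the 5 is obtuse.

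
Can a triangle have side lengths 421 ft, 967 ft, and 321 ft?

The longest side is 967, but the other two sum to only 742.
742 < 967, so the triangle inequality fails.

No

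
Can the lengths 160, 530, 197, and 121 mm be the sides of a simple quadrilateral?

For a quadrilateral, each side must be shorter than the sum of the others.
Here the longest side is 530, but the remaining 3 sides sum to only 478.

No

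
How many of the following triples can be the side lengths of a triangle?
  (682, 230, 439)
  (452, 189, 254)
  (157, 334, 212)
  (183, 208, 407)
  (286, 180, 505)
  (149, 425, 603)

(230,439,682): 230+439 ≤ 682 → not valid
(189,254,452): 189+254 ≤ 452 → not valid
(157,212,334): 157+212 > 334 → valid
(183,208,407): 183+208 ≤ 407 → not valid
(180,286,505): 180+286 ≤ 505 → not valid
(149,425,603): 149+425 ≤ 603 → not valid
1 of the 6 triples forms a triangle.

1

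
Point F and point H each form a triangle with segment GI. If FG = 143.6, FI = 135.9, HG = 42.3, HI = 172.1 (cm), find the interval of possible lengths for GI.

129.8 < GI < 214.4

From triangle FGI: |143.6 − 135.9| < GI < 143.6 + 135.9, i.e. 7.7 < GI < 279.5.
From triangle HGI: 129.8 < GI < 214.4.
Both must hold, so GI lies in the intersection.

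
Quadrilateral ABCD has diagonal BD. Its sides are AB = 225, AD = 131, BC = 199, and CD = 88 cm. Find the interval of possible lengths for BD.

From triangle ABD: |225 − 131| < BD < 225 + 131, i.e. 94 < BD < 356.
From triangle CBD: 111 < BD < 287.
Both must hold, so BD lies in the intersection.

111 < BD < 287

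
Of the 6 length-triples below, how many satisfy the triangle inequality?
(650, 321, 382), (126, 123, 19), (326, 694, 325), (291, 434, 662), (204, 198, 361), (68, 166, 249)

(321,382,650): 321+382 > 650 → valid
(19,123,126): 19+123 > 126 → valid
(325,326,694): 325+326 ≤ 694 → not valid
(291,434,662): 291+434 > 662 → valid
(198,204,361): 198+204 > 361 → valid
(68,166,249): 68+166 ≤ 249 → not valid
4 of the 6 triples form a triangle.

4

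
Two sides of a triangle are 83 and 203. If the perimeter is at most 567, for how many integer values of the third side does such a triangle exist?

Triangle inequality: 120 < x < 286. Perimeter ≤ 567 gives x ≤ 567 − 83 − 203 = 281.
So 120 < x ≤ 281; integers 121 through 281: 161 values.

161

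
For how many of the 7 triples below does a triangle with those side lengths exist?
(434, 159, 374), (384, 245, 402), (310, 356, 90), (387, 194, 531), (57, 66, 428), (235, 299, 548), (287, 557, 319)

5

(159,374,434): 159+374 > 434 → valid
(245,384,402): 245+384 > 402 → valid
(90,310,356): 90+310 > 356 → valid
(194,387,531): 194+387 > 531 → valid
(57,66,428): 57+66 ≤ 428 → not valid
(235,299,548): 235+299 ≤ 548 → not valid
(287,319,557): 287+319 > 557 → valid
5 of the 7 triples form a triangle.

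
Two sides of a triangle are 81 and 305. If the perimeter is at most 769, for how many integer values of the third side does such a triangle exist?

159

Triangle inequality: 224 < x < 386. Perimeter ≤ 769 gives x ≤ 769 − 81 − 305 = 383.
So 224 < x ≤ 383; integers 225 through 383: 159 values.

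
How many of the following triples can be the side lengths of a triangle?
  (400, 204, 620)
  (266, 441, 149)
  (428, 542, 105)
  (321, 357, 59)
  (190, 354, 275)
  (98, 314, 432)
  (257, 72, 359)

(204,400,620): 204+400 ≤ 620 → not valid
(149,266,441): 149+266 ≤ 441 → not valid
(105,428,542): 105+428 ≤ 542 → not valid
(59,321,357): 59+321 > 357 → valid
(190,275,354): 190+275 > 354 → valid
(98,314,432): 98+314 ≤ 432 → not valid
(72,257,359): 72+257 ≤ 359 → not valid
2 of the 7 triples form a triangle.

2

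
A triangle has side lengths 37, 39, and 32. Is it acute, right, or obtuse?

acute

Compare the square of the longest side to the sum of squares of the other two: 32² + 37² = 2393 > 1521 = 39².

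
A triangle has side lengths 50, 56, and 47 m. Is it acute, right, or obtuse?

acute

Compare the square of the longest side to the sum of squares of the other two: 47² + 50² = 4709 > 3136 = 56².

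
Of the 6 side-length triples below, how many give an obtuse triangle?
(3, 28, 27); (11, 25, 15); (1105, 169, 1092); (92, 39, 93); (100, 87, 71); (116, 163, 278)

3

(3,28,27): 3²+27² = 738 < 784 = 28² → obtuse
(11,25,15): 11²+15² = 346 < 625 = 25² → obtuse
(1105,169,1092): 169²+1092² = 1221025 = 1105² → right
(92,39,93): 39²+92² = 9985 > 8649 = 93² → acute
(100,87,71): 71²+87² = 12610 > 10000 = 100² → acute
(116,163,278): 116²+163² = 40025 < 77284 = 278² → obtuse
3 of the 6 are obtuse.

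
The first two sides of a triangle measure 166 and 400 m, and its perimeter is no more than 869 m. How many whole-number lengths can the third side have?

Triangle inequality: 234 < x < 566. Perimeter ≤ 869 gives x ≤ 869 − 166 − 400 = 303.
So 234 < x ≤ 303; integers 235 through 303: 69 values.

69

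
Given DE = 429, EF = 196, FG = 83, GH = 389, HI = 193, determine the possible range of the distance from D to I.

The maximum is all hops collinear in one direction: 429 + 196 + 83 + 389 + 193 = 1290.
The longest hop is 429; the others sum to 861. Since 429 ≤ 861, the path can fold back on itself completely, so the minimum distance is 0.

0 ≤ DI ≤ 1290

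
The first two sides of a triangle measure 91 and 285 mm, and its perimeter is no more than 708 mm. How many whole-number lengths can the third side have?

138

Triangle inequality: 194 < x < 376. Perimeter ≤ 708 gives x ≤ 708 − 91 − 285 = 332.
So 194 < x ≤ 332; integers 195 through 332: 138 values.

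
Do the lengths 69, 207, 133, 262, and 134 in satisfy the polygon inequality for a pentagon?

Yes

A pentagon exists iff every side is shorter than the sum of the others — equivalently, the longest side is less than the sum of the rest.
Longest side 262 < 543 (sum of the remaining 4), so yes.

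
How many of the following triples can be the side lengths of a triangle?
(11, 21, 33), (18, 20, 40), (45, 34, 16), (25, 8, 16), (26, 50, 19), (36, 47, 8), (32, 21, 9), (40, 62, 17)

(11,21,33): 11+21 ≤ 33 → not valid
(18,20,40): 18+20 ≤ 40 → not valid
(16,34,45): 16+34 > 45 → valid
(8,16,25): 8+16 ≤ 25 → not valid
(19,26,50): 19+26 ≤ 50 → not valid
(8,36,47): 8+36 ≤ 47 → not valid
(9,21,32): 9+21 ≤ 32 → not valid
(17,40,62): 17+40 ≤ 62 → not valid
1 of the 8 triples forms a triangle.

1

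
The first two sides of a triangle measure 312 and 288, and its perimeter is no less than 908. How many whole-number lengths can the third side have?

Triangle inequality: 24 < x < 600. Perimeter ≥ 908 gives x ≥ 908 − 312 − 288 = 308.
So 308 ≤ x < 600; integers 308 through 599: 292 values.

292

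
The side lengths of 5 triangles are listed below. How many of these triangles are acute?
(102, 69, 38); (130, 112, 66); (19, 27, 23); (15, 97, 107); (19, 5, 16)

1

(102,69,38): 38²+69² = 6205 < 10404 = 102² → obtuse
(130,112,66): 66²+112² = 16900 = 130² → right
(19,27,23): 19²+23² = 890 > 729 = 27² → acute
(15,97,107): 15²+97² = 9634 < 11449 = 107² → obtuse
(19,5,16): 5²+16² = 281 < 361 = 19² → obtuse
1 of the 5 is acute.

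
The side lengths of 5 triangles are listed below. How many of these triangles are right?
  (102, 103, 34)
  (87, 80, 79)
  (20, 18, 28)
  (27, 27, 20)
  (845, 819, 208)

1

(102,103,34): 34²+102² = 11560 > 10609 = 103² → acute
(87,80,79): 79²+80² = 12641 > 7569 = 87² → acute
(20,18,28): 18²+20² = 724 < 784 = 28² → obtuse
(27,27,20): 20²+27² = 1129 > 729 = 27² → acute
(845,819,208): 208²+819² = 714025 = 845² → right
1 of the 5 is right.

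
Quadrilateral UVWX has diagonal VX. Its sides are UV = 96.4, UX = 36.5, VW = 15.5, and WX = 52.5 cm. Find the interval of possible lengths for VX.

59.9 < VX < 68.0

From triangle UVX: |96.4 − 36.5| < VX < 96.4 + 36.5, i.e. 59.9 < VX < 132.9.
From triangle WVX: 37.0 < VX < 68.0.
Both must hold, so VX lies in the intersection.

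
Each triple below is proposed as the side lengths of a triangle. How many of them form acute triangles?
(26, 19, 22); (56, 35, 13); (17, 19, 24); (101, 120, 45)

2

(26,19,22): 19²+22² = 845 > 676 = 26² → acute
(56,35,13): 13+35 ≤ 56, not a triangle
(17,19,24): 17²+19² = 650 > 576 = 24² → acute
(101,120,45): 45²+101² = 12226 < 14400 = 120² → obtuse
2 of the 4 are acute.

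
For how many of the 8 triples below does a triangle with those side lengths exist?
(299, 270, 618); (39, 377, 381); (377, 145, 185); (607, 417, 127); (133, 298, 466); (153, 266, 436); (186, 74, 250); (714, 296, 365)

(270,299,618): 270+299 ≤ 618 → not valid
(39,377,381): 39+377 > 381 → valid
(145,185,377): 145+185 ≤ 377 → not valid
(127,417,607): 127+417 ≤ 607 → not valid
(133,298,466): 133+298 ≤ 466 → not valid
(153,266,436): 153+266 ≤ 436 → not valid
(74,186,250): 74+186 > 250 → valid
(296,365,714): 296+365 ≤ 714 → not valid
2 of the 8 triples form a triangle.

2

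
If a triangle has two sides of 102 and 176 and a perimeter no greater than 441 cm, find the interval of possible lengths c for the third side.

Triangle inequality alone gives 74 < c < 278.
The perimeter condition gives c ≤ 441 − 102 − 176 = 163.
Intersecting the two: 74 < c ≤ 163.

74 < c ≤ 163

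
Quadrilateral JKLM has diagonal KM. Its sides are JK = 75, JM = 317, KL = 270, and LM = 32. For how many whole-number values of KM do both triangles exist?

From triangle JKM: 242 < KM < 392.
From triangle LKM: 238 < KM < 302.
Intersection: 242 < KM < 302, so integers 243 through 301: 59 values.

59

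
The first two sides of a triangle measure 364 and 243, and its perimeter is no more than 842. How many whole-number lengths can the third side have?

114

Triangle inequality: 121 < x < 607. Perimeter ≤ 842 gives x ≤ 842 − 364 − 243 = 235.
So 121 < x ≤ 235; integers 122 through 235: 114 values.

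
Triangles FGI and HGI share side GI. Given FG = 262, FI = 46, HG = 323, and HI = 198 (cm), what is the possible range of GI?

From triangle FGI: |262 − 46| < GI < 262 + 46, i.e. 216 < GI < 308.
From triangle HGI: 125 < GI < 521.
Both must hold, so GI lies in the intersection.

216 < GI < 308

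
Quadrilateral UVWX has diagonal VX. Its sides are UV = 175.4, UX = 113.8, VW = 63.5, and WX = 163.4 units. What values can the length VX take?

99.9 < VX < 226.9

From triangle UVX: |175.4 − 113.8| < VX < 175.4 + 113.8, i.e. 61.6 < VX < 289.2.
From triangle WVX: 99.9 < VX < 226.9.
Both must hold, so VX lies in the intersection.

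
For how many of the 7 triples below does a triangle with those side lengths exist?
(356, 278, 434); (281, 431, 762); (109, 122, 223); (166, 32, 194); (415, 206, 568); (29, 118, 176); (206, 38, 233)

5

(278,356,434): 278+356 > 434 → valid
(281,431,762): 281+431 ≤ 762 → not valid
(109,122,223): 109+122 > 223 → valid
(32,166,194): 32+166 > 194 → valid
(206,415,568): 206+415 > 568 → valid
(29,118,176): 29+118 ≤ 176 → not valid
(38,206,233): 38+206 > 233 → valid
5 of the 7 triples form a triangle.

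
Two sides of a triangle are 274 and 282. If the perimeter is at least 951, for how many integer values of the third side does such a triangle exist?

Triangle inequality: 8 < x < 556. Perimeter ≥ 951 gives x ≥ 951 − 274 − 282 = 395.
So 395 ≤ x < 556; integers 395 through 555: 161 values.

161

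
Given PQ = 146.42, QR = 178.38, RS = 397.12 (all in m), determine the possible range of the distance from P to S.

The maximum is all hops collinear in one direction: 146.42 + 178.38 + 397.12 = 721.92.
The longest hop is 397.12; the others sum to 324.80. Folding the others back against it leaves at least 397.12 − 324.80 = 72.32.

72.32 ≤ PS ≤ 721.92 m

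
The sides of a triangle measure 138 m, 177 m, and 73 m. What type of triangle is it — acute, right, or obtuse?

obtuse

Compare the square of the longest side to the sum of squares of the other two: 73² + 138² = 24373 < 31329 = 177².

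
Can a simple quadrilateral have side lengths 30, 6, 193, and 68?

No

For a quadrilateral, each side must be shorter than the sum of the others.
Here the longest side is 193, but the remaining 3 sides sum to only 104.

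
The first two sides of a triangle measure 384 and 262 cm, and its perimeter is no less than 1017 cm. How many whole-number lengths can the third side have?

Triangle inequality: 122 < x < 646. Perimeter ≥ 1017 gives x ≥ 1017 − 384 − 262 = 371.
So 371 ≤ x < 646; integers 371 through 645: 275 values.

275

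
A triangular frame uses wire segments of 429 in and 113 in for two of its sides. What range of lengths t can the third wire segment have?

By the triangle inequality, t must be less than 429 + 113 = 542 and greater than |429 − 113| = 316.

316 < t < 542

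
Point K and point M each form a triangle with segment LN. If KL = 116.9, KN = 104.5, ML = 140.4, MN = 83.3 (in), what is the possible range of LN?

57.1 < LN < 221.4

From triangle KLN: |116.9 − 104.5| < LN < 116.9 + 104.5, i.e. 12.4 < LN < 221.4.
From triangle MLN: 57.1 < LN < 223.7.
Both must hold, so LN lies in the intersection.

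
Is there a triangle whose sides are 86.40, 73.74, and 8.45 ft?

No

The longest side is 86.40, but the other two sum to only 82.19.
82.19 < 86.40, so the triangle inequality fails.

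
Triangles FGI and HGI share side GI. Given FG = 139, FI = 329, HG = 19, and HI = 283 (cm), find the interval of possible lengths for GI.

264 < GI < 302

From triangle FGI: |139 − 329| < GI < 139 + 329, i.e. 190 < GI < 468.
From triangle HGI: 264 < GI < 302.
Both must hold, so GI lies in the intersection.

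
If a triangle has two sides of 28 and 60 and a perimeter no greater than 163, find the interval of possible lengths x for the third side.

32 < x ≤ 75

Triangle inequality alone gives 32 < x < 88.
The perimeter condition gives x ≤ 163 − 28 − 60 = 75.
Intersecting the two: 32 < x ≤ 75.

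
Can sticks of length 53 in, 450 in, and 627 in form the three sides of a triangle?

No

The longest side is 627, but the other two sum to only 503.
503 < 627, so the triangle inequality fails.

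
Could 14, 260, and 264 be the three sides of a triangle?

The longest side is 264, and the other two sum to 274.
Since 274 > 264, the triangle inequality holds.

Yes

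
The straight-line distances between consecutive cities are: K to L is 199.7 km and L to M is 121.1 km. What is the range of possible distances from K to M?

By the triangle inequality, |199.7 − 121.1| ≤ KM ≤ 199.7 + 121.1.

78.6 ≤ KM ≤ 320.8 km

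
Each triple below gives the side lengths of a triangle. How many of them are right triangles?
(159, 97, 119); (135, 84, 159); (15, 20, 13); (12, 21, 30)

(159,97,119): 97²+119² = 23570 < 25281 = 159² → obtuse
(135,84,159): 84²+135² = 25281 = 159² → right
(15,20,13): 13²+15² = 394 < 400 = 20² → obtuse
(12,21,30): 12²+21² = 585 < 900 = 30² → obtuse
1 of the 4 is right.

1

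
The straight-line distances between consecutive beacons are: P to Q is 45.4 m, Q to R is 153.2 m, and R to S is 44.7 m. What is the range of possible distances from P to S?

The maximum is all hops collinear in one direction: 45.4 + 153.2 + 44.7 = 243.3.
The longest hop is 153.2; the others sum to 90.1. Folding the others back against it leaves at least 153.2 − 90.1 = 63.1.

63.1 ≤ PS ≤ 243.3 m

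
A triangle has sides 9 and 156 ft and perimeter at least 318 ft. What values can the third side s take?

153 ≤ s < 165

Triangle inequality alone gives 147 < s < 165.
The perimeter condition gives s ≥ 318 − 9 − 156 = 153.
Intersecting the two: 153 ≤ s < 165.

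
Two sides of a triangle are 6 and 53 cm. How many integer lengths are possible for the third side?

11

The third side lies in the open interval (47, 59).
Integers from 48 to 58 inclusive: 58 − 48 + 1 = 11.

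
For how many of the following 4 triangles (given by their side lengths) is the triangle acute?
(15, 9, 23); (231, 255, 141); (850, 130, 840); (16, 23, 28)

(15,9,23): 9²+15² = 306 < 529 = 23² → obtuse
(231,255,141): 141²+231² = 73242 > 65025 = 255² → acute
(850,130,840): 130²+840² = 722500 = 850² → right
(16,23,28): 16²+23² = 785 > 784 = 28² → acute
2 of the 4 are acute.

2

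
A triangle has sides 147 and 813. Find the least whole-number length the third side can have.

The third side must be strictly greater than |147 − 813| = 666.
The smallest integer above 666 is 667.

667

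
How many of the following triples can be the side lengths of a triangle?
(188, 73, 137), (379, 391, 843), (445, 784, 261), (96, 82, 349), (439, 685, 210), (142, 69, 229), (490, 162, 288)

1

(73,137,188): 73+137 > 188 → valid
(379,391,843): 379+391 ≤ 843 → not valid
(261,445,784): 261+445 ≤ 784 → not valid
(82,96,349): 82+96 ≤ 349 → not valid
(210,439,685): 210+439 ≤ 685 → not valid
(69,142,229): 69+142 ≤ 229 → not valid
(162,288,490): 162+288 ≤ 490 → not valid
1 of the 7 triples forms a triangle.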